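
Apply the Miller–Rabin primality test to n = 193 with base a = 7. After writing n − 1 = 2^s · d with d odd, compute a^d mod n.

150

n − 1 = 192 = 2^6 · 3, so s = 6 and d = 3.
7^3 mod 193 = 150.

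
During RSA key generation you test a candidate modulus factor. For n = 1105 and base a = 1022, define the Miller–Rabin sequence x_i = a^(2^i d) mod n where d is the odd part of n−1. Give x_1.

n − 1 = 1104 = 2^4 · 69, so s = 4 and d = 69.
x_0 = 1022^69 mod 1105 = 372.
x_1 = 372^2 mod 1105 = 259.

259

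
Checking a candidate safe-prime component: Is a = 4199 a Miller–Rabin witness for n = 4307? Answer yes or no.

yes

n − 1 = 4306 = 2^1 · 2153, so s = 1 and d = 2153.
x_0 = 4199^2153 mod 4307 = 444.
x_0 ∉ {1, 4306} and s = 1, so 4199 is a Miller–Rabin witness and 4307 is composite.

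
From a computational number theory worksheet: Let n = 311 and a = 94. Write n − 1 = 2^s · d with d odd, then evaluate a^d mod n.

n − 1 = 310 = 2^1 · 155, so s = 1 and d = 155.
94^155 mod 311 = 1.

1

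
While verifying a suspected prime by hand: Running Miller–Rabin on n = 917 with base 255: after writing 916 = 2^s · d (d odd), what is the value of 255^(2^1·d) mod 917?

212

n − 1 = 916 = 2^2 · 229, so s = 2 and d = 229.
Repeated squaring mod 917: 255^1 ≡ 255, 255^2 ≡ 835, 255^4 ≡ 305, 255^8 ≡ 408, 255^16 ≡ 487, 255^32 ≡ 583, 255^64 ≡ 599, 255^128 ≡ 254.
229 = 128 + 64 + 32 + 4 + 1, so 255^229 ≡ 254·599·583·305·255 ≡ 122 (mod 917).
x_0 = 122.
x_1 = 122^2 mod 917 = 212.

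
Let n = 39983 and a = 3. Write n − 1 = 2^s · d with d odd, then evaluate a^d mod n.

n − 1 = 39982 = 2^1 · 19991, so s = 1 and d = 19991.
Repeated squaring mod 39983: 3^1 ≡ 3, 3^2 ≡ 9, 3^4 ≡ 81, 3^8 ≡ 6561, 3^16 ≡ 25013, 3^32 ≡ 36168, 3^64 ≡ 413, 3^128 ≡ 10637, 3^256 ≡ 33862, 3^512 ≡ 2570, 3^1024 ≡ 7705, 3^2048 ≡ 32253, 3^4096 ≡ 18298, 3^8192 ≡ 39145, 3^16384 ≡ 22533.
19991 = 16384 + 2048 + 1024 + 512 + 16 + 4 + 2 + 1, so 3^19991 ≡ 22533·32253·7705·2570·25013·81·9·3 ≡ 1 (mod 39983).

1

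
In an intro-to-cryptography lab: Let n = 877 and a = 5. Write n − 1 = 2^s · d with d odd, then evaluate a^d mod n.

151

n − 1 = 876 = 2^2 · 219, so s = 2 and d = 219.
5^219 mod 877 = 151.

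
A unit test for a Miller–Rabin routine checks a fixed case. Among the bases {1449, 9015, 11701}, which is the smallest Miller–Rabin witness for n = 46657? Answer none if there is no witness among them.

n − 1 = 46656 = 2^6 · 729, so s = 6 and d = 729.
Base 1449: x_0 = 1449^729 mod 46657 = 41150. x_0 is neither 1 nor 46656, so continue squaring. x_1 = 41150^2 mod 46657 = 46656. x_1 ≡ −1, so 1449 is not a witness.
Base 9015: x_0 = 9015^729 mod 46657 = 36106. x_0 is neither 1 nor 46656, so continue squaring. x_1 = 36106^2 mod 46657 = 46656. x_1 ≡ −1, so 9015 is not a witness.
Base 11701: x_0 = 11701^729 mod 46657 = 1. x_0 = 1, so 11701 is not a witness.
No listed base is a witness for 46657.

none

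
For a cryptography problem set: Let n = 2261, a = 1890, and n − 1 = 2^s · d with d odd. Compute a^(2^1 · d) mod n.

1232

n − 1 = 2260 = 2^2 · 565, so s = 2 and d = 565.
Repeated squaring mod 2261: 1890^1 ≡ 1890, 1890^2 ≡ 1981, 1890^4 ≡ 1526, 1890^8 ≡ 2107, 1890^16 ≡ 1106, 1890^32 ≡ 35, 1890^64 ≡ 1225, 1890^128 ≡ 1582, 1890^256 ≡ 2058, 1890^512 ≡ 511.
565 = 512 + 32 + 16 + 4 + 1, so 1890^565 ≡ 511·35·1106·1526·1890 ≡ 175 (mod 2261).
x_0 = 175.
x_1 = 175^2 mod 2261 = 1232.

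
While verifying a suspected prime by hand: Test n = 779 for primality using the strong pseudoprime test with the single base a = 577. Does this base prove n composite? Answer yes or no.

n − 1 = 778 = 2^1 · 389, so s = 1 and d = 389.
x_0 = 577^389 mod 779 = 448.
x_0 ∉ {1, 778} and s = 1, so 577 is a Miller–Rabin witness and 779 is composite.

yes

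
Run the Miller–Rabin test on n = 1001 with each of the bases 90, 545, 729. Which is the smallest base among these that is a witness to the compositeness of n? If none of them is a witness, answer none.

none

n − 1 = 1000 = 2^3 · 125, so s = 3 and d = 125.
Base 90: x_0 = 90^125 mod 1001 = 1000. x_0 = 1000 ≡ −1, so 90 is not a witness.
Base 545: x_0 = 545^125 mod 1001 = 1000. x_0 = 1000 ≡ −1, so 545 is not a witness.
Base 729: x_0 = 729^125 mod 1001 = 1. x_0 = 1, so 729 is not a witness.
No listed base is a witness for 1001.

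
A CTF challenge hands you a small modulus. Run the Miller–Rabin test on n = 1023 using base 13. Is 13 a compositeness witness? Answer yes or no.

n − 1 = 1022 = 2^1 · 511, so s = 1 and d = 511.
x_0 = 13^511 mod 1023 = 13.
x_0 ∉ {1, 1022} and s = 1, so 13 is a Miller–Rabin witness and 1023 is composite.

yes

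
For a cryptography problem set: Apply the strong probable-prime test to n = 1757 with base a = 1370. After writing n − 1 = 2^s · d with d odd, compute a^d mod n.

404

n − 1 = 1756 = 2^2 · 439, so s = 2 and d = 439.
1370^439 mod 1757 = 404.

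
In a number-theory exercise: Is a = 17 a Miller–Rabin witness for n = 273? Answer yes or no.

yes

n − 1 = 272 = 2^4 · 17, so s = 4 and d = 17.
x_0 = 17^17 mod 273 = 257.
x_0 is neither 1 nor 272, so continue squaring.
x_1 = 257^2 mod 273 = 256.
x_2 = 256^2 mod 273 = 16.
x_3 = 16^2 mod 273 = 256.
Reached i = s−1 = 3 without hitting −1: 17 is a Miller–Rabin witness and 273 is composite.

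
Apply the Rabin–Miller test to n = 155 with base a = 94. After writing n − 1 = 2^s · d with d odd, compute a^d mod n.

n − 1 = 154 = 2^1 · 77, so s = 1 and d = 77.
94^77 mod 155 = 94.

94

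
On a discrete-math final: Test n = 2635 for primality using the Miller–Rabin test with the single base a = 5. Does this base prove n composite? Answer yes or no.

yes

n − 1 = 2634 = 2^1 · 1317, so s = 1 and d = 1317.
x_0 = 5^1317 mod 2635 = 745.
x_0 ∉ {1, 2634} and s = 1, so 5 is a Miller–Rabin witness and 2635 is composite.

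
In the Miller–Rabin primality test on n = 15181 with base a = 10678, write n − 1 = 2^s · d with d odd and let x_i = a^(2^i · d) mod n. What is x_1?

5453

n − 1 = 15180 = 2^2 · 3795, so s = 2 and d = 3795.
x_0 = 10678^3795 mod 15181 = 11704.
x_1 = 11704^2 mod 15181 = 5453.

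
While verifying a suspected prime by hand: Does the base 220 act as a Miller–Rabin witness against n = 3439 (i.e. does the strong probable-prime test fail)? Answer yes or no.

no

n − 1 = 3438 = 2^1 · 1719, so s = 1 and d = 1719.
Repeated squaring mod 3439: 220^1 ≡ 220, 220^2 ≡ 254, 220^4 ≡ 2614, 220^8 ≡ 3142, 220^16 ≡ 2234, 220^32 ≡ 767, 220^64 ≡ 220, 220^128 ≡ 254, 220^256 ≡ 2614, 220^512 ≡ 3142, 220^1024 ≡ 2234.
1719 = 1024 + 512 + 128 + 32 + 16 + 4 + 2 + 1, so 220^1719 ≡ 2234·3142·254·767·2234·2614·254·220 ≡ 1 (mod 3439).
x_0 = 220^1719 mod 3439 = 1.
x_0 = 1, so 220 is not a witness.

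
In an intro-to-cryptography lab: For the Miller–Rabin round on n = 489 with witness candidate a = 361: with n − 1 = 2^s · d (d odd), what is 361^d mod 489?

151

n − 1 = 488 = 2^3 · 61, so s = 3 and d = 61.
361^61 mod 489 = 151.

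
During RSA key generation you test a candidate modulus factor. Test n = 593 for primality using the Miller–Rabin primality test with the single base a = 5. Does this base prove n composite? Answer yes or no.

no

n − 1 = 592 = 2^4 · 37, so s = 4 and d = 37.
x_0 = 5^37 mod 593 = 471.
x_0 is neither 1 nor 592, so continue squaring.
x_1 = 471^2 mod 593 = 59.
x_2 = 59^2 mod 593 = 516.
x_3 = 516^2 mod 593 = 592.
x_3 ≡ −1, so 5 is not a witness.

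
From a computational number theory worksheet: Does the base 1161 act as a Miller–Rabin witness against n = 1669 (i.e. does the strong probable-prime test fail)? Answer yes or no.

n − 1 = 1668 = 2^2 · 417, so s = 2 and d = 417.
x_0 = 1161^417 mod 1669 = 1668.
x_0 = 1668 ≡ −1, so 1161 is not a witness.

no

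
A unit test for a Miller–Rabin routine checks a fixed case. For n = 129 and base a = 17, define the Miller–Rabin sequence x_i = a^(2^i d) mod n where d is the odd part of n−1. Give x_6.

103

n − 1 = 128 = 2^7 · 1, so s = 7 and d = 1.
x_0 = 17^1 mod 129 = 17.
x_1 = 17^2 mod 129 = 31.
x_2 = 31^2 mod 129 = 58.
x_3 = 58^2 mod 129 = 10.
x_4 = 10^2 mod 129 = 100.
x_5 = 100^2 mod 129 = 67.
x_6 = 67^2 mod 129 = 103.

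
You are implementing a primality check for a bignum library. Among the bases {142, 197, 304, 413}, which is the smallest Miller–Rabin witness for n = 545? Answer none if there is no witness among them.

197

n − 1 = 544 = 2^5 · 17, so s = 5 and d = 17.
Base 142: x_0 = 142^17 mod 545 = 142. x_0 is neither 1 nor 544, so continue squaring. x_1 = 142^2 mod 545 = 544. x_1 ≡ −1, so 142 is not a witness.
Base 197: x_0 = 197^17 mod 545 = 542. x_0 is neither 1 nor 544, so continue squaring. x_1 = 542^2 mod 545 = 9. x_2 = 9^2 mod 545 = 81. x_3 = 81^2 mod 545 = 21. x_4 = 21^2 mod 545 = 441. Reached i = s−1 = 4 without hitting −1: 197 is a Miller–Rabin witness and 545 is composite.
Base 304: x_0 = 304^17 mod 545 = 19. x_0 is neither 1 nor 544, so continue squaring. x_1 = 19^2 mod 545 = 361. x_2 = 361^2 mod 545 = 66. x_3 = 66^2 mod 545 = 541. x_4 = 541^2 mod 545 = 16. Reached i = s−1 = 4 without hitting −1: 304 is a Miller–Rabin witness and 545 is composite.
Base 413: x_0 = 413^17 mod 545 = 128. x_0 is neither 1 nor 544, so continue squaring. x_1 = 128^2 mod 545 = 34. x_2 = 34^2 mod 545 = 66. x_3 = 66^2 mod 545 = 541. x_4 = 541^2 mod 545 = 16. Reached i = s−1 = 4 without hitting −1: 413 is a Miller–Rabin witness and 545 is composite.
The smallest witness among the given bases is 197.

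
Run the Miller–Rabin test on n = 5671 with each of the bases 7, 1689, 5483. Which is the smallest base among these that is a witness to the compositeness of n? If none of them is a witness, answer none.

7

n − 1 = 5670 = 2^1 · 2835, so s = 1 and d = 2835.
Base 7: x_0 = 7^2835 mod 5671 = 3028. x_0 ∉ {1, 5670} and s = 1, so 7 is a Miller–Rabin witness and 5671 is composite.
Base 1689: x_0 = 1689^2835 mod 5671 = 417. x_0 ∉ {1, 5670} and s = 1, so 1689 is a Miller–Rabin witness and 5671 is composite.
Base 5483: x_0 = 5483^2835 mod 5671 = 3840. x_0 ∉ {1, 5670} and s = 1, so 5483 is a Miller–Rabin witness and 5671 is composite.
The smallest witness among the given bases is 7.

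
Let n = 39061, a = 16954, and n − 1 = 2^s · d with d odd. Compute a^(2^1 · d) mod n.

27160

n − 1 = 39060 = 2^2 · 9765, so s = 2 and d = 9765.
x_0 = 16954^9765 mod 39061 = 18162.
x_1 = 18162^2 mod 39061 = 27160.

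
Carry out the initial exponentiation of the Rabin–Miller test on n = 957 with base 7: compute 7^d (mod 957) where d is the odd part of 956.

877

n − 1 = 956 = 2^2 · 239, so s = 2 and d = 239.
7^239 mod 957 = 877.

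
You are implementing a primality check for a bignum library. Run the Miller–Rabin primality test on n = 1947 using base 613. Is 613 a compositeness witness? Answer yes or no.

yes

n − 1 = 1946 = 2^1 · 973, so s = 1 and d = 973.
Repeated squaring mod 1947: 613^1 ≡ 613, 613^2 ≡ 1945, 613^4 ≡ 4, 613^8 ≡ 16, 613^16 ≡ 256, 613^32 ≡ 1285, 613^64 ≡ 169, 613^128 ≡ 1303, 613^256 ≡ 25, 613^512 ≡ 625.
973 = 512 + 256 + 128 + 64 + 8 + 4 + 1, so 613^973 ≡ 625·25·1303·169·16·4·613 ≡ 688 (mod 1947).
x_0 = 613^973 mod 1947 = 688.
x_0 ∉ {1, 1946} and s = 1, so 613 is a Miller–Rabin witness and 1947 is composite.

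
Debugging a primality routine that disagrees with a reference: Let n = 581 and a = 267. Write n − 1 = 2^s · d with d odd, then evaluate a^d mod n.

71

n − 1 = 580 = 2^2 · 145, so s = 2 and d = 145.
Repeated squaring mod 581: 267^1 ≡ 267, 267^2 ≡ 407, 267^4 ≡ 64, 267^8 ≡ 29, 267^16 ≡ 260, 267^32 ≡ 204, 267^64 ≡ 365, 267^128 ≡ 176.
145 = 128 + 16 + 1, so 267^145 ≡ 176·260·267 ≡ 71 (mod 581).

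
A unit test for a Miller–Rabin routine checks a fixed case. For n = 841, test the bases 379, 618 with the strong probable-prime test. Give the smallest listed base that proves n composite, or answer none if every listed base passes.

379

n − 1 = 840 = 2^3 · 105, so s = 3 and d = 105.
Base 379: x_0 = 379^105 mod 841 = 829. x_0 is neither 1 nor 840, so continue squaring. x_1 = 829^2 mod 841 = 144. x_2 = 144^2 mod 841 = 552. Reached i = s−1 = 2 without hitting −1: 379 is a Miller–Rabin witness and 841 is composite.
Base 618: x_0 = 618^105 mod 841 = 144. x_0 is neither 1 nor 840, so continue squaring. x_1 = 144^2 mod 841 = 552. x_2 = 552^2 mod 841 = 262. Reached i = s−1 = 2 without hitting −1: 618 is a Miller–Rabin witness and 841 is composite.
The smallest witness among the given bases is 379.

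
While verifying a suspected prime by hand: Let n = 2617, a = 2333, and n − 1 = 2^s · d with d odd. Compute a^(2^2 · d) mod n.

n − 1 = 2616 = 2^3 · 327, so s = 3 and d = 327.
x_0 = 2333^327 mod 2617 = 608.
x_1 = 608^2 mod 2617 = 667.
x_2 = 667^2 mod 2617 = 2616.

2616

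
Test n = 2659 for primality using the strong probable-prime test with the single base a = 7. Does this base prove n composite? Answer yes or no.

n − 1 = 2658 = 2^1 · 1329, so s = 1 and d = 1329.
x_0 = 7^1329 mod 2659 = 1.
x_0 = 1, so 7 is not a witness.

no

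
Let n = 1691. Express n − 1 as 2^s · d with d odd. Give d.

845

Halving: 1690 → 845; 845 is odd.
So 1690 = 2^1 · 845.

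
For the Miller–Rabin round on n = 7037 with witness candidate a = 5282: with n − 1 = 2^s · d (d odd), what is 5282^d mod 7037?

n − 1 = 7036 = 2^2 · 1759, so s = 2 and d = 1759.
Repeated squaring mod 7037: 5282^1 ≡ 5282, 5282^2 ≡ 4856, 5282^4 ≡ 6786, 5282^8 ≡ 6705, 5282^16 ≡ 4669, 5282^32 ≡ 5972, 5282^64 ≡ 1268, 5282^128 ≡ 3388, 5282^256 ≡ 1197, 5282^512 ≡ 4298, 5282^1024 ≡ 679.
1759 = 1024 + 512 + 128 + 64 + 16 + 8 + 4 + 2 + 1, so 5282^1759 ≡ 679·4298·3388·1268·4669·6705·6786·4856·5282 ≡ 5769 (mod 7037).

5769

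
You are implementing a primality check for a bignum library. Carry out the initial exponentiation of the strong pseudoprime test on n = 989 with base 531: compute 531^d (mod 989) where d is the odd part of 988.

791

n − 1 = 988 = 2^2 · 247, so s = 2 and d = 247.
531^247 mod 989 = 791.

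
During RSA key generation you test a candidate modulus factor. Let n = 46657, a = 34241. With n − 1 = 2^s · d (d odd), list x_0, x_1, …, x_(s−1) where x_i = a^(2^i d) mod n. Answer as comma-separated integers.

27936, 35114, 35114, 35114, 35114, 35114

n − 1 = 46656 = 2^6 · 729, so s = 6 and d = 729.
x_0 = 34241^729 mod 46657 = 27936.
x_1 = 27936^2 mod 46657 = 35114.
x_2 = 35114^2 mod 46657 = 35114.
x_3 = 35114^2 mod 46657 = 35114.
x_4 = 35114^2 mod 46657 = 35114.
x_5 = 35114^2 mod 46657 = 35114.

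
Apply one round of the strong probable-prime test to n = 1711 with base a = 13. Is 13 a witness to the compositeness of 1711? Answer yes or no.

n − 1 = 1710 = 2^1 · 855, so s = 1 and d = 855.
x_0 = 13^855 mod 1711 = 941.
x_0 ∉ {1, 1710} and s = 1, so 13 is a Miller–Rabin witness and 1711 is composite.

yes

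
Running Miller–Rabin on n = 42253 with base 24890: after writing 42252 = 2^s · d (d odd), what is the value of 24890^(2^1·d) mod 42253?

31667

n − 1 = 42252 = 2^2 · 10563, so s = 2 and d = 10563.
By repeated squaring, 24890^10563 ≡ 23130 (mod 42253).
x_0 = 23130.
x_1 = 23130^2 mod 42253 = 31667.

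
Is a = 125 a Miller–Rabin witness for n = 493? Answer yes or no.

n − 1 = 492 = 2^2 · 123, so s = 2 and d = 123.
x_0 = 125^123 mod 493 = 22.
x_0 is neither 1 nor 492, so continue squaring.
x_1 = 22^2 mod 493 = 484.
Reached i = s−1 = 1 without hitting −1: 125 is a Miller–Rabin witness and 493 is composite.

yes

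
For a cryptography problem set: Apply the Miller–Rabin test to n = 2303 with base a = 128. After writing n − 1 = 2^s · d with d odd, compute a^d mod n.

410

n − 1 = 2302 = 2^1 · 1151, so s = 1 and d = 1151.
128^1151 mod 2303 = 410.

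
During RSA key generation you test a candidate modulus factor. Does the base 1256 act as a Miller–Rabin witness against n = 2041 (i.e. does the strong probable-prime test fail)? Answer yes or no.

yes

n − 1 = 2040 = 2^3 · 255, so s = 3 and d = 255.
Repeated squaring mod 2041: 1256^1 ≡ 1256, 1256^2 ≡ 1884, 1256^4 ≡ 157, 1256^8 ≡ 157, 1256^16 ≡ 157, 1256^32 ≡ 157, 1256^64 ≡ 157, 1256^128 ≡ 157.
255 = 128 + 64 + 32 + 16 + 8 + 4 + 2 + 1, so 1256^255 ≡ 157·157·157·157·157·157·1884·1256 ≡ 785 (mod 2041).
x_0 = 1256^255 mod 2041 = 785.
x_0 is neither 1 nor 2040, so continue squaring.
x_1 = 785^2 mod 2041 = 1884.
x_2 = 1884^2 mod 2041 = 157.
Reached i = s−1 = 2 without hitting −1: 1256 is a Miller–Rabin witness and 2041 is composite.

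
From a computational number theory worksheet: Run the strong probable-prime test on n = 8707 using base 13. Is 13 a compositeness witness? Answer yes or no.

no

n − 1 = 8706 = 2^1 · 4353, so s = 1 and d = 4353.
x_0 = 13^4353 mod 8707 = 1.
x_0 = 1, so 13 is not a witness.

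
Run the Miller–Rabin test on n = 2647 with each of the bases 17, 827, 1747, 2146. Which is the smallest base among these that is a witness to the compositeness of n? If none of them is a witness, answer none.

n − 1 = 2646 = 2^1 · 1323, so s = 1 and d = 1323.
Base 17: x_0 = 17^1323 mod 2647 = 2646. x_0 = 2646 ≡ −1, so 17 is not a witness.
Base 827: x_0 = 827^1323 mod 2647 = 1. x_0 = 1, so 827 is not a witness.
Base 1747: x_0 = 1747^1323 mod 2647 = 2646. x_0 = 2646 ≡ −1, so 1747 is not a witness.
Base 2146: x_0 = 2146^1323 mod 2647 = 1. x_0 = 1, so 2146 is not a witness.
No listed base is a witness for 2647.

none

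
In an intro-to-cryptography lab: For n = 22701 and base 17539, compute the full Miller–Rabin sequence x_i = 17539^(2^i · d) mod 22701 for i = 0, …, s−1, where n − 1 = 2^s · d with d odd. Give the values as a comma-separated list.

19819, 20059

n − 1 = 22700 = 2^2 · 5675, so s = 2 and d = 5675.
x_0 = 17539^5675 mod 22701 = 19819.
x_1 = 19819^2 mod 22701 = 20059.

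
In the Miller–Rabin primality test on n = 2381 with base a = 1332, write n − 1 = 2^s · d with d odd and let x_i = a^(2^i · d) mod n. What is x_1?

2380

n − 1 = 2380 = 2^2 · 595, so s = 2 and d = 595.
Repeated squaring mod 2381: 1332^1 ≡ 1332, 1332^2 ≡ 379, 1332^4 ≡ 781, 1332^8 ≡ 425, 1332^16 ≡ 2050, 1332^32 ≡ 35, 1332^64 ≡ 1225, 1332^128 ≡ 595, 1332^256 ≡ 1637, 1332^512 ≡ 1144.
595 = 512 + 64 + 16 + 2 + 1, so 1332^595 ≡ 1144·1225·2050·379·1332 ≡ 69 (mod 2381).
x_0 = 69.
x_1 = 69^2 mod 2381 = 2380.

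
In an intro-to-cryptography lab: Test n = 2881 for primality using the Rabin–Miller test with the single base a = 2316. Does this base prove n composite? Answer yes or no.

no

n − 1 = 2880 = 2^6 · 45, so s = 6 and d = 45.
x_0 = 2316^45 mod 2881 = 2880.
x_0 = 2880 ≡ −1, so 2316 is not a witness.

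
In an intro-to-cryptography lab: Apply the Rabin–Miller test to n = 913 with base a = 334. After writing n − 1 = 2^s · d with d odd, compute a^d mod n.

n − 1 = 912 = 2^4 · 57, so s = 4 and d = 57.
By repeated squaring, 334^57 ≡ 698 (mod 913).

698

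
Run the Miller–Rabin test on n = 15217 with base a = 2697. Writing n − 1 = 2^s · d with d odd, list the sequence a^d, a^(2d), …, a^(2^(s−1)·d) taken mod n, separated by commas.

n − 1 = 15216 = 2^4 · 951, so s = 4 and d = 951.
x_0 = 2697^951 mod 15217 = 1.
x_1 = 1^2 mod 15217 = 1.
x_2 = 1^2 mod 15217 = 1.
x_3 = 1^2 mod 15217 = 1.

1, 1, 1, 1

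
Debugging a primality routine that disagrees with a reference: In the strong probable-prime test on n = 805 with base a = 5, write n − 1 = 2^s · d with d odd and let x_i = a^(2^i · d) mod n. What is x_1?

330

n − 1 = 804 = 2^2 · 201, so s = 2 and d = 201.
x_0 = 5^201 mod 805 = 125.
x_1 = 125^2 mod 805 = 330.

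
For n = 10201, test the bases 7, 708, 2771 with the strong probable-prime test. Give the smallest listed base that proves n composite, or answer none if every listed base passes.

n − 1 = 10200 = 2^3 · 1275, so s = 3 and d = 1275.
Base 7: x_0 = 7^1275 mod 10201 = 1606. x_0 is neither 1 nor 10200, so continue squaring. x_1 = 1606^2 mod 10201 = 8584. x_2 = 8584^2 mod 10201 = 3233. Reached i = s−1 = 2 without hitting −1: 7 is a Miller–Rabin witness and 10201 is composite.
Base 708: x_0 = 708^1275 mod 10201 = 3738. x_0 is neither 1 nor 10200, so continue squaring. x_1 = 3738^2 mod 10201 = 7475. x_2 = 7475^2 mod 10201 = 4748. Reached i = s−1 = 2 without hitting −1: 708 is a Miller–Rabin witness and 10201 is composite.
Base 2771: x_0 = 2771^1275 mod 10201 = 5363. x_0 is neither 1 nor 10200, so continue squaring. x_1 = 5363^2 mod 10201 = 5150. x_2 = 5150^2 mod 10201 = 10101. Reached i = s−1 = 2 without hitting −1: 2771 is a Miller–Rabin witness and 10201 is composite.
The smallest witness among the given bases is 7.

7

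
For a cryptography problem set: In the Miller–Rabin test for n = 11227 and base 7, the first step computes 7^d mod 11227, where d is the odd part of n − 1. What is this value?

n − 1 = 11226 = 2^1 · 5613, so s = 1 and d = 5613.
By repeated squaring, 7^5613 ≡ 8686 (mod 11227).

8686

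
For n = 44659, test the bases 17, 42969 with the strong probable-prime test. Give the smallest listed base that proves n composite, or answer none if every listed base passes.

17

n − 1 = 44658 = 2^1 · 22329, so s = 1 and d = 22329.
Base 17: x_0 = 17^22329 mod 44659 = 10625. x_0 ∉ {1, 44658} and s = 1, so 17 is a Miller–Rabin witness and 44659 is composite.
Base 42969: x_0 = 42969^22329 mod 44659 = 5107. x_0 ∉ {1, 44658} and s = 1, so 42969 is a Miller–Rabin witness and 44659 is composite.
The smallest witness among the given bases is 17.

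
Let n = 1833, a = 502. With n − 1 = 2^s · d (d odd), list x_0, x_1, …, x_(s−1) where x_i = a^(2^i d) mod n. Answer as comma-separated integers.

n − 1 = 1832 = 2^3 · 229, so s = 3 and d = 229.
x_0 = 502^229 mod 1833 = 307.
x_1 = 307^2 mod 1833 = 766.
x_2 = 766^2 mod 1833 = 196.

307, 766, 196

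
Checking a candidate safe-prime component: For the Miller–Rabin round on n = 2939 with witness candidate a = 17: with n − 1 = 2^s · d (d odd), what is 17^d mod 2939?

1

n − 1 = 2938 = 2^1 · 1469, so s = 1 and d = 1469.
Repeated squaring mod 2939: 17^1 ≡ 17, 17^2 ≡ 289, 17^4 ≡ 1229, 17^8 ≡ 2734, 17^16 ≡ 879, 17^32 ≡ 2623, 17^64 ≡ 2869, 17^128 ≡ 1961, 17^256 ≡ 1309, 17^512 ≡ 44, 17^1024 ≡ 1936.
1469 = 1024 + 256 + 128 + 32 + 16 + 8 + 4 + 1, so 17^1469 ≡ 1936·1309·1961·2623·879·2734·1229·17 ≡ 1 (mod 2939).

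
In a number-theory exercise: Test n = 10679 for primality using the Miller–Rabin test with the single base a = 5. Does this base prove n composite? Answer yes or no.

yes

n − 1 = 10678 = 2^1 · 5339, so s = 1 and d = 5339.
By repeated squaring, 5^5339 ≡ 9919 (mod 10679).
x_0 = 5^5339 mod 10679 = 9919.
x_0 ∉ {1, 10678} and s = 1, so 5 is a Miller–Rabin witness and 10679 is composite.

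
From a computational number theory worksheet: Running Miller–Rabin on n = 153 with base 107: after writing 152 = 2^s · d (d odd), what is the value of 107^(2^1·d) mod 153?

n − 1 = 152 = 2^3 · 19, so s = 3 and d = 19.
Repeated squaring mod 153: 107^1 ≡ 107, 107^2 ≡ 127, 107^4 ≡ 64, 107^8 ≡ 118, 107^16 ≡ 1.
19 = 16 + 2 + 1, so 107^19 ≡ 1·127·107 ≡ 125 (mod 153).
x_0 = 125.
x_1 = 125^2 mod 153 = 19.

19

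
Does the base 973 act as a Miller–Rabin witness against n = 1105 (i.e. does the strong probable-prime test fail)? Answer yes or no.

n − 1 = 1104 = 2^4 · 69, so s = 4 and d = 69.
x_0 = 973^69 mod 1105 = 463.
x_0 is neither 1 nor 1104, so continue squaring.
x_1 = 463^2 mod 1105 = 1104.
x_1 ≡ −1, so 973 is not a witness.

no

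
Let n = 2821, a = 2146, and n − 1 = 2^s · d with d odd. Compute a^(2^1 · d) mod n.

n − 1 = 2820 = 2^2 · 705, so s = 2 and d = 705.
x_0 = 2146^705 mod 2821 = 1.
x_1 = 1^2 mod 2821 = 1.

1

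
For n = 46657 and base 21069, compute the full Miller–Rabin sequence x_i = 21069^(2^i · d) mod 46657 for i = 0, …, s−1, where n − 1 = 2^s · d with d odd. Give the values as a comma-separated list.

28861, 36557, 17798, 14431, 23570, 1

n − 1 = 46656 = 2^6 · 729, so s = 6 and d = 729.
x_0 = 21069^729 mod 46657 = 28861.
x_1 = 28861^2 mod 46657 = 36557.
x_2 = 36557^2 mod 46657 = 17798.
x_3 = 17798^2 mod 46657 = 14431.
x_4 = 14431^2 mod 46657 = 23570.
x_5 = 23570^2 mod 46657 = 1.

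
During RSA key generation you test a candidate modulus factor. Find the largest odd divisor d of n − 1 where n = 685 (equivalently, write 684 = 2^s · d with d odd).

Halving: 684 → 342 → 171; 171 is odd.
So 684 = 2^2 · 171.

171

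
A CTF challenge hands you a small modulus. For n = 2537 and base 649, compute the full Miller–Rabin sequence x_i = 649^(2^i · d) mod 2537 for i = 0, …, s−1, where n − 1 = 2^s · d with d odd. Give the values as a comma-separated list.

n − 1 = 2536 = 2^3 · 317, so s = 3 and d = 317.
x_0 = 649^317 mod 2537 = 59.
x_1 = 59^2 mod 2537 = 944.
x_2 = 944^2 mod 2537 = 649.

59, 944, 649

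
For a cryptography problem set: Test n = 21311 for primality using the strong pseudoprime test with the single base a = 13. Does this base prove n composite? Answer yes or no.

n − 1 = 21310 = 2^1 · 10655, so s = 1 and d = 10655.
x_0 = 13^10655 mod 21311 = 16581.
x_0 ∉ {1, 21310} and s = 1, so 13 is a Miller–Rabin witness and 21311 is composite.

yes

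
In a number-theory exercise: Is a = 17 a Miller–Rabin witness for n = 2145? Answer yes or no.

n − 1 = 2144 = 2^5 · 67, so s = 5 and d = 67.
x_0 = 17^67 mod 2145 = 173.
x_0 is neither 1 nor 2144, so continue squaring.
x_1 = 173^2 mod 2145 = 2044.
x_2 = 2044^2 mod 2145 = 1621.
x_3 = 1621^2 mod 2145 = 16.
x_4 = 16^2 mod 2145 = 256.
Reached i = s−1 = 4 without hitting −1: 17 is a Miller–Rabin witness and 2145 is composite.

yes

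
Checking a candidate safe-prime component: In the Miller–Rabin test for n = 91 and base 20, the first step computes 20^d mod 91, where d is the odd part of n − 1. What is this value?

n − 1 = 90 = 2^1 · 45, so s = 1 and d = 45.
20^45 mod 91 = 34.

34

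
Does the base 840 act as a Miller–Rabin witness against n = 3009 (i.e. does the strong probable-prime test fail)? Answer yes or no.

n − 1 = 3008 = 2^6 · 47, so s = 6 and d = 47.
x_0 = 840^47 mod 3009 = 2997.
x_0 is neither 1 nor 3008, so continue squaring.
x_1 = 2997^2 mod 3009 = 144.
x_2 = 144^2 mod 3009 = 2682.
x_3 = 2682^2 mod 3009 = 1614.
x_4 = 1614^2 mod 3009 = 2211.
x_5 = 2211^2 mod 3009 = 1905.
Reached i = s−1 = 5 without hitting −1: 840 is a Miller–Rabin witness and 3009 is composite.

yes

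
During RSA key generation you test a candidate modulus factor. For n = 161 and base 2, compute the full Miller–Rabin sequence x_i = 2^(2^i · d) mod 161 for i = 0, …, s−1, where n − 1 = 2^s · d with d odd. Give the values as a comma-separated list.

32, 58, 144, 128, 123

n − 1 = 160 = 2^5 · 5, so s = 5 and d = 5.
x_0 = 2^5 mod 161 = 32.
x_1 = 32^2 mod 161 = 58.
x_2 = 58^2 mod 161 = 144.
x_3 = 144^2 mod 161 = 128.
x_4 = 128^2 mod 161 = 123.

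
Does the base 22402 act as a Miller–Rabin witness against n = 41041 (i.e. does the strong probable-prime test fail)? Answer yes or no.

yes

n − 1 = 41040 = 2^4 · 2565, so s = 4 and d = 2565.
x_0 = 22402^2565 mod 41041 = 37311.
x_0 is neither 1 nor 41040, so continue squaring.
x_1 = 37311^2 mod 41041 = 1.
x_1 = 1 but x_0 ≠ ±1, a nontrivial square root of 1 — 22402 is a witness and 41041 is composite.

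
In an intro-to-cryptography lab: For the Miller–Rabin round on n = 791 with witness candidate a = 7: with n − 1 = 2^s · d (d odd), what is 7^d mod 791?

n − 1 = 790 = 2^1 · 395, so s = 1 and d = 395.
Repeated squaring mod 791: 7^1 ≡ 7, 7^2 ≡ 49, 7^4 ≡ 28, 7^8 ≡ 784, 7^16 ≡ 49, 7^32 ≡ 28, 7^64 ≡ 784, 7^128 ≡ 49, 7^256 ≡ 28.
395 = 256 + 128 + 8 + 2 + 1, so 7^395 ≡ 28·49·784·49·7 ≡ 343 (mod 791).

343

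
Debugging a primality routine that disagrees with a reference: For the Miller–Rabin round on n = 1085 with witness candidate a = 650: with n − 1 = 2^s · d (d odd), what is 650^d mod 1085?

n − 1 = 1084 = 2^2 · 271, so s = 2 and d = 271.
Repeated squaring mod 1085: 650^1 ≡ 650, 650^2 ≡ 435, 650^4 ≡ 435, 650^8 ≡ 435, 650^16 ≡ 435, 650^32 ≡ 435, 650^64 ≡ 435, 650^128 ≡ 435, 650^256 ≡ 435.
271 = 256 + 8 + 4 + 2 + 1, so 650^271 ≡ 435·435·435·435·650 ≡ 650 (mod 1085).

650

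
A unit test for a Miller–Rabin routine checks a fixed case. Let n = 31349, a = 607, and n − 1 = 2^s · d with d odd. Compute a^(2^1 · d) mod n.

23524

n − 1 = 31348 = 2^2 · 7837, so s = 2 and d = 7837.
x_0 = 607^7837 mod 31349 = 4861.
x_1 = 4861^2 mod 31349 = 23524.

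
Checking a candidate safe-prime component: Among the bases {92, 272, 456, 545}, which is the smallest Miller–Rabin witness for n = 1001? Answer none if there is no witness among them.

none

n − 1 = 1000 = 2^3 · 125, so s = 3 and d = 125.
Base 92: x_0 = 92^125 mod 1001 = 1. x_0 = 1, so 92 is not a witness.
Base 272: x_0 = 272^125 mod 1001 = 1000. x_0 = 1000 ≡ −1, so 272 is not a witness.
Base 456: x_0 = 456^125 mod 1001 = 1. x_0 = 1, so 456 is not a witness.
Base 545: x_0 = 545^125 mod 1001 = 1000. x_0 = 1000 ≡ −1, so 545 is not a witness.
No listed base is a witness for 1001.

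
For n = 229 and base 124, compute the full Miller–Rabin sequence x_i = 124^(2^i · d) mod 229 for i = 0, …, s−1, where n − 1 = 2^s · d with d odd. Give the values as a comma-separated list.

107, 228

n − 1 = 228 = 2^2 · 57, so s = 2 and d = 57.
x_0 = 124^57 mod 229 = 107.
x_1 = 107^2 mod 229 = 228.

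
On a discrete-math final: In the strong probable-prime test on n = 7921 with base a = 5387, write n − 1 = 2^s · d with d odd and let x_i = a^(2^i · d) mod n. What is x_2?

3650

n − 1 = 7920 = 2^4 · 495, so s = 4 and d = 495.
x_0 = 5387^495 mod 7921 = 767.
x_1 = 767^2 mod 7921 = 2135.
x_2 = 2135^2 mod 7921 = 3650.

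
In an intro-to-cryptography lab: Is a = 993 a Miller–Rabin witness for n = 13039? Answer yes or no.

yes

n − 1 = 13038 = 2^1 · 6519, so s = 1 and d = 6519.
x_0 = 993^6519 mod 13039 = 7067.
x_0 ∉ {1, 13038} and s = 1, so 993 is a Miller–Rabin witness and 13039 is composite.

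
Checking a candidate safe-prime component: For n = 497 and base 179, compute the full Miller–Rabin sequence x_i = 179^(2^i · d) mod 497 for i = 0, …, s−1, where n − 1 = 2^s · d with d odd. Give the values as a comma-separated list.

n − 1 = 496 = 2^4 · 31, so s = 4 and d = 31.
x_0 = 179^31 mod 497 = 172.
x_1 = 172^2 mod 497 = 261.
x_2 = 261^2 mod 497 = 32.
x_3 = 32^2 mod 497 = 30.

172, 261, 32, 30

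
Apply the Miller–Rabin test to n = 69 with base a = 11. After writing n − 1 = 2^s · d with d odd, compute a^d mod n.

14

n − 1 = 68 = 2^2 · 17, so s = 2 and d = 17.
11^17 mod 69 = 14.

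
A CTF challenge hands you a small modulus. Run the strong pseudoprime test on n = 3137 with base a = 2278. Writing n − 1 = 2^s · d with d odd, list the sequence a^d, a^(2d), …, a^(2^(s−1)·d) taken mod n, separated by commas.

1099, 56, 3136, 1, 1, 1

n − 1 = 3136 = 2^6 · 49, so s = 6 and d = 49.
x_0 = 2278^49 mod 3137 = 1099.
x_1 = 1099^2 mod 3137 = 56.
x_2 = 56^2 mod 3137 = 3136.
x_3 = 3136^2 mod 3137 = 1.
x_4 = 1^2 mod 3137 = 1.
x_5 = 1^2 mod 3137 = 1.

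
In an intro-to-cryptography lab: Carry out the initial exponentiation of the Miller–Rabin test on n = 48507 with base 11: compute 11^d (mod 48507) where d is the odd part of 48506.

n − 1 = 48506 = 2^1 · 24253, so s = 1 and d = 24253.
11^24253 mod 48507 = 25319.

25319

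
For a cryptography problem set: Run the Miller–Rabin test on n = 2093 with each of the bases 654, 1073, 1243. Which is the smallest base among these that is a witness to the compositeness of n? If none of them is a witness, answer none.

n − 1 = 2092 = 2^2 · 523, so s = 2 and d = 523.
Base 654: x_0 = 654^523 mod 2093 = 17. x_0 is neither 1 nor 2092, so continue squaring. x_1 = 17^2 mod 2093 = 289. Reached i = s−1 = 1 without hitting −1: 654 is a Miller–Rabin witness and 2093 is composite.
Base 1073: x_0 = 1073^523 mod 2093 = 240. x_0 is neither 1 nor 2092, so continue squaring. x_1 = 240^2 mod 2093 = 1089. Reached i = s−1 = 1 without hitting −1: 1073 is a Miller–Rabin witness and 2093 is composite.
Base 1243: x_0 = 1243^523 mod 2093 = 1565. x_0 is neither 1 nor 2092, so continue squaring. x_1 = 1565^2 mod 2093 = 415. Reached i = s−1 = 1 without hitting −1: 1243 is a Miller–Rabin witness and 2093 is composite.
The smallest witness among the given bases is 654.

654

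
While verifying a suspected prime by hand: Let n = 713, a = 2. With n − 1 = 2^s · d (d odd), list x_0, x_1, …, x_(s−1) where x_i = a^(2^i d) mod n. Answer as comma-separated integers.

140, 349, 591

n − 1 = 712 = 2^3 · 89, so s = 3 and d = 89.
x_0 = 2^89 mod 713 = 140.
x_1 = 140^2 mod 713 = 349.
x_2 = 349^2 mod 713 = 591.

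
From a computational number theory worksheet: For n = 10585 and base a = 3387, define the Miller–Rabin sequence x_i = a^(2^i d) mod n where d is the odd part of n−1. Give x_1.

n − 1 = 10584 = 2^3 · 1323, so s = 3 and d = 1323.
By repeated squaring, 3387^1323 ≡ 813 (mod 10585).
x_0 = 813.
x_1 = 813^2 mod 10585 = 4699.

4699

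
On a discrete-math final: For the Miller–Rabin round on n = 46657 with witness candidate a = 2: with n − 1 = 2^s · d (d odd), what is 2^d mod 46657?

n − 1 = 46656 = 2^6 · 729, so s = 6 and d = 729.
2^729 mod 46657 = 512.

512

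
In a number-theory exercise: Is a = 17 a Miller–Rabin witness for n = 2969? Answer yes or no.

n − 1 = 2968 = 2^3 · 371, so s = 3 and d = 371.
x_0 = 17^371 mod 2969 = 1097.
x_0 is neither 1 nor 2968, so continue squaring.
x_1 = 1097^2 mod 2969 = 964.
x_2 = 964^2 mod 2969 = 2968.
x_2 ≡ −1, so 17 is not a witness.

no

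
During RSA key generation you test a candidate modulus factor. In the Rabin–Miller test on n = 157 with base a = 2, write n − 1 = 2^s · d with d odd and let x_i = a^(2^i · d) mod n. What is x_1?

156

n − 1 = 156 = 2^2 · 39, so s = 2 and d = 39.
Repeated squaring mod 157: 2^1 ≡ 2, 2^2 ≡ 4, 2^4 ≡ 16, 2^8 ≡ 99, 2^16 ≡ 67, 2^32 ≡ 93.
39 = 32 + 4 + 2 + 1, so 2^39 ≡ 93·16·4·2 ≡ 129 (mod 157).
x_0 = 129.
x_1 = 129^2 mod 157 = 156.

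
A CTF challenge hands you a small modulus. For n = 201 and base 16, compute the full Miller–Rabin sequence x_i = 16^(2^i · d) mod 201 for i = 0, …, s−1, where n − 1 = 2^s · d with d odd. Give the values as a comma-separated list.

199, 4, 16

n − 1 = 200 = 2^3 · 25, so s = 3 and d = 25.
x_0 = 16^25 mod 201 = 199.
x_1 = 199^2 mod 201 = 4.
x_2 = 4^2 mod 201 = 16.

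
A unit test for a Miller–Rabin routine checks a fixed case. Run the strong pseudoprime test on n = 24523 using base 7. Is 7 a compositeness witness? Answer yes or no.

n − 1 = 24522 = 2^1 · 12261, so s = 1 and d = 12261.
Repeated squaring mod 24523: 7^1 ≡ 7, 7^2 ≡ 49, 7^4 ≡ 2401, 7^8 ≡ 1896, 7^16 ≡ 14458, 7^32 ≡ 24235, 7^64 ≡ 9375, 7^128 ≡ 193, 7^256 ≡ 12726, 7^512 ≡ 1184, 7^1024 ≡ 4045, 7^2048 ≡ 5184, 7^4096 ≡ 21171, 7^8192 ≡ 4370.
12261 = 8192 + 2048 + 1024 + 512 + 256 + 128 + 64 + 32 + 4 + 1, so 7^12261 ≡ 4370·5184·4045·1184·12726·193·9375·24235·2401·7 ≡ 23503 (mod 24523).
x_0 = 7^12261 mod 24523 = 23503.
x_0 ∉ {1, 24522} and s = 1, so 7 is a Miller–Rabin witness and 24523 is composite.

yes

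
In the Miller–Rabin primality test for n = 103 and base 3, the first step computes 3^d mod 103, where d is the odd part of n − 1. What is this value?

102

n − 1 = 102 = 2^1 · 51, so s = 1 and d = 51.
Repeated squaring mod 103: 3^1 ≡ 3, 3^2 ≡ 9, 3^4 ≡ 81, 3^8 ≡ 72, 3^16 ≡ 34, 3^32 ≡ 23.
51 = 32 + 16 + 2 + 1, so 3^51 ≡ 23·34·9·3 ≡ 102 (mod 103).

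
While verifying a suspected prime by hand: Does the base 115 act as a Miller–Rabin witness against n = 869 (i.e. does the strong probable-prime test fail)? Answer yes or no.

n − 1 = 868 = 2^2 · 217, so s = 2 and d = 217.
x_0 = 115^217 mod 869 = 124.
x_0 is neither 1 nor 868, so continue squaring.
x_1 = 124^2 mod 869 = 603.
Reached i = s−1 = 1 without hitting −1: 115 is a Miller–Rabin witness and 869 is composite.

yes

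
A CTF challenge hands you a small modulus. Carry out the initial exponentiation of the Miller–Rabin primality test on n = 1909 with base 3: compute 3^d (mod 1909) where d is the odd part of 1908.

n − 1 = 1908 = 2^2 · 477, so s = 2 and d = 477.
3^477 mod 1909 = 1323.

1323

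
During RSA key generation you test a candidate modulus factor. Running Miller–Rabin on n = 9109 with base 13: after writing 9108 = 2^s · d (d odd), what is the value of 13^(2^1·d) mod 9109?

1

n − 1 = 9108 = 2^2 · 2277, so s = 2 and d = 2277.
By repeated squaring, 13^2277 ≡ 1 (mod 9109).
x_0 = 1.
x_1 = 1^2 mod 9109 = 1.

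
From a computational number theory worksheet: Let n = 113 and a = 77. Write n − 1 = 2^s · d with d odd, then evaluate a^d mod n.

n − 1 = 112 = 2^4 · 7, so s = 4 and d = 7.
Repeated squaring mod 113: 77^1 ≡ 77, 77^2 ≡ 53, 77^4 ≡ 97.
7 = 4 + 2 + 1, so 77^7 ≡ 97·53·77 ≡ 18 (mod 113).

18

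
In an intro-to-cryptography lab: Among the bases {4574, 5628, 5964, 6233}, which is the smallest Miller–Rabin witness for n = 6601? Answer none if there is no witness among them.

5628

n − 1 = 6600 = 2^3 · 825, so s = 3 and d = 825.
Base 4574: x_0 = 4574^825 mod 6601 = 6600. x_0 = 6600 ≡ −1, so 4574 is not a witness.
Base 5628: x_0 = 5628^825 mod 6601 = 6188. x_0 is neither 1 nor 6600, so continue squaring. x_1 = 6188^2 mod 6601 = 5544. x_2 = 5544^2 mod 6601 = 1680. Reached i = s−1 = 2 without hitting −1: 5628 is a Miller–Rabin witness and 6601 is composite.
Base 5964: x_0 = 5964^825 mod 6601 = 2023. x_0 is neither 1 nor 6600, so continue squaring. x_1 = 2023^2 mod 6601 = 6510. x_2 = 6510^2 mod 6601 = 1680. Reached i = s−1 = 2 without hitting −1: 5964 is a Miller–Rabin witness and 6601 is composite.
Base 6233: x_0 = 6233^825 mod 6601 = 1518. x_0 is neither 1 nor 6600, so continue squaring. x_1 = 1518^2 mod 6601 = 575. x_2 = 575^2 mod 6601 = 575. Reached i = s−1 = 2 without hitting −1: 6233 is a Miller–Rabin witness and 6601 is composite.
The smallest witness among the given bases is 5628.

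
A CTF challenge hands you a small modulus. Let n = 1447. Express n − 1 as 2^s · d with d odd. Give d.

723

Halving: 1446 → 723; 723 is odd.
So 1446 = 2^1 · 723.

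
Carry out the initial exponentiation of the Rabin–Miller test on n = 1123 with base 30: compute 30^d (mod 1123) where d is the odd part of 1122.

n − 1 = 1122 = 2^1 · 561, so s = 1 and d = 561.
30^561 mod 1123 = 1122.

1122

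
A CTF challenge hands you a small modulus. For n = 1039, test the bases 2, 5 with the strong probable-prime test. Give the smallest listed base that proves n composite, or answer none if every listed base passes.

n − 1 = 1038 = 2^1 · 519, so s = 1 and d = 519.
Base 2: x_0 = 2^519 mod 1039 = 1. x_0 = 1, so 2 is not a witness.
Base 5: x_0 = 5^519 mod 1039 = 1. x_0 = 1, so 5 is not a witness.
No listed base is a witness for 1039.

none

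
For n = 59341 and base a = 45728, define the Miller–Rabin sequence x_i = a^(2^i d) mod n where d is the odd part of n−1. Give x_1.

n − 1 = 59340 = 2^2 · 14835, so s = 2 and d = 14835.
Repeated squaring mod 59341: 45728^1 ≡ 45728, 45728^2 ≡ 51167, 45728^4 ≡ 55651, 45728^8 ≡ 27011, 45728^16 ≡ 55867, 45728^32 ≡ 22453, 45728^64 ≡ 35414, 45728^128 ≡ 38702, 45728^256 ≡ 18623, 45728^512 ≡ 27325, 45728^1024 ≡ 27163, 45728^2048 ≡ 41916, 45728^4096 ≡ 42069, 45728^8192 ≡ 14777.
14835 = 8192 + 4096 + 2048 + 256 + 128 + 64 + 32 + 16 + 2 + 1, so 45728^14835 ≡ 14777·42069·41916·18623·38702·35414·22453·55867·51167·45728 ≡ 1 (mod 59341).
x_0 = 1.
x_1 = 1^2 mod 59341 = 1.

1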